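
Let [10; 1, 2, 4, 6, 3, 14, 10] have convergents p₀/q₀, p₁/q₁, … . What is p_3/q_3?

Using pₖ = aₖpₖ₋₁ + pₖ₋₂, qₖ = aₖqₖ₋₁ + qₖ₋₂ (with p₋₁=1, p₋₂=0, q₋₁=0, q₋₂=1):
  k=0: a=10, p=10, q=1
  k=1: a=1, p=11, q=1
  k=2: a=2, p=32, q=3
  k=3: a=4, p=139, q=13

139/13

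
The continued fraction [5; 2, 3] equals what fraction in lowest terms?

38/7

Using pₖ = aₖpₖ₋₁ + pₖ₋₂ and qₖ = aₖqₖ₋₁ + qₖ₋₂:
  k=0: a=5, p=5, q=1
  k=1: a=2, p=11, q=2
  k=2: a=3, p=38, q=7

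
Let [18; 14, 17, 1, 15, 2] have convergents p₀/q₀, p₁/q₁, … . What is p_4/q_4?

72899/4034

Using pₖ = aₖpₖ₋₁ + pₖ₋₂, qₖ = aₖqₖ₋₁ + qₖ₋₂ (with p₋₁=1, p₋₂=0, q₋₁=0, q₋₂=1):
  k=0: a=18, p=18, q=1
  k=1: a=14, p=253, q=14
  k=2: a=17, p=4319, q=239
  k=3: a=1, p=4572, q=253
  k=4: a=15, p=72899, q=4034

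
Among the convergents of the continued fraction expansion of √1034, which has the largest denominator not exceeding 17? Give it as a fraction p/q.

418/13

√1034 = [32; 6, 2, 2, 2, 6, 64, …] (period length 6).
Convergents:
  p_0/q_0 = 32/1
  p_1/q_1 = 193/6
  p_2/q_2 = 418/13
  p_3/q_3 = 1029/32
q_2 = 13 ≤ 17 < 32 = q_3, so the answer is 418/13.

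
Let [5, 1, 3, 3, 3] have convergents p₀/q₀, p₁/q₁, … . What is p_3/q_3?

Using pₖ = aₖpₖ₋₁ + pₖ₋₂, qₖ = aₖqₖ₋₁ + qₖ₋₂ (with p₋₁=1, p₋₂=0, q₋₁=0, q₋₂=1):
  k=0: a=5, p=5, q=1
  k=1: a=1, p=6, q=1
  k=2: a=3, p=23, q=4
  k=3: a=3, p=75, q=13

75/13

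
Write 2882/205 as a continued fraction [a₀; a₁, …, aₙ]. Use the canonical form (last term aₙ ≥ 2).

2882 = 14*205 + 12
205 = 17*12 + 1
12 = 12*1 + 0  (stop)
So 2882/205 = [14; 17, 12].

[14; 17, 12]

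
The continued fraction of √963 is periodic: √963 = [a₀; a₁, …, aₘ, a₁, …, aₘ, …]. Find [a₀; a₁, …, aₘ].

a₀ = ⌊√963⌋ = 31.
With m₀=0, d₀=1 and mₖ₊₁ = dₖaₖ − mₖ, dₖ₊₁ = (n − mₖ₊₁²)/dₖ, aₖ₊₁ = ⌊(a₀+mₖ₊₁)/dₖ₊₁⌋:
  k=1: m=31, d=2, a=31
  k=2: m=31, d=1, a=62
d=1 and a=2a₀=62 at k=2, so the next step gives (m, d) = (31, 2) again — its k=1 value — and the period has length 2.

[31; 31, 62]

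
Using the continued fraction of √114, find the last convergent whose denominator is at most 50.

√114 = [10; 1, 2, 10, 2, 1, 20, …] (period length 6).
Convergents:
  p_0/q_0 = 10/1
  p_1/q_1 = 11/1
  p_2/q_2 = 32/3
  p_3/q_3 = 331/31
  p_4/q_4 = 694/65
q_3 = 31 ≤ 50 < 65 = q_4, so the answer is 331/31.

331/31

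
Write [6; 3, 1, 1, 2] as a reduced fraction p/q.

Using pₖ = aₖpₖ₋₁ + pₖ₋₂ and qₖ = aₖqₖ₋₁ + qₖ₋₂:
  k=0: a=6, p=6, q=1
  k=1: a=3, p=19, q=3
  k=2: a=1, p=25, q=4
  k=3: a=1, p=44, q=7
  k=4: a=2, p=113, q=18

113/18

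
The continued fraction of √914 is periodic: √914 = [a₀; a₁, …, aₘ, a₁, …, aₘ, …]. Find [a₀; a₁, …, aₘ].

a₀ = ⌊√914⌋ = 30.
With m₀=0, d₀=1 and mₖ₊₁ = dₖaₖ − mₖ, dₖ₊₁ = (n − mₖ₊₁²)/dₖ, aₖ₊₁ = ⌊(a₀+mₖ₊₁)/dₖ₊₁⌋:
  k=1: m=30, d=14, a=4
  k=2: m=26, d=17, a=3
  k=3: m=25, d=17, a=3
  k=4: m=26, d=14, a=4
  k=5: m=30, d=1, a=60
d=1 and a=2a₀=60 at k=5, so the next step gives (m, d) = (30, 14) again — its k=1 value — and the period has length 5.

[30; 4, 3, 3, 4, 60]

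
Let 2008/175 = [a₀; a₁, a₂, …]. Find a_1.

2008 = 11·175 + 83   →  a_0 = 11
175 = 2·83 + 9   →  a_1 = 2

2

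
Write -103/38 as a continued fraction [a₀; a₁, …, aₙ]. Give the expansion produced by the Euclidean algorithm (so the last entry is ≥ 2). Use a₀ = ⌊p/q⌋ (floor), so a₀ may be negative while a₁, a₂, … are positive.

[-3; 3, 2, 5]

-103 = -3·38 + 11
38 = 3·11 + 5
11 = 2·5 + 1
5 = 5·1 + 0  (stop)
So -103/38 = [-3; 3, 2, 5].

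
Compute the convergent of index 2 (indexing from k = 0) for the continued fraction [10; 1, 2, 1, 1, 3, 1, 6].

Using pₖ = aₖpₖ₋₁ + pₖ₋₂, qₖ = aₖqₖ₋₁ + qₖ₋₂ (with p₋₁=1, p₋₂=0, q₋₁=0, q₋₂=1):
  k=0: a=10, p=10, q=1
  k=1: a=1, p=11, q=1
  k=2: a=2, p=32, q=3

32/3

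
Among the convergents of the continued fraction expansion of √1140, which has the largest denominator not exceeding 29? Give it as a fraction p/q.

574/17

√1140 = [33; 1, 3, 4, 3, 1, 66, …] (period length 6).
Convergents:
  p_0/q_0 = 33/1
  p_1/q_1 = 34/1
  p_2/q_2 = 135/4
  p_3/q_3 = 574/17
  p_4/q_4 = 1857/55
q_3 = 17 ≤ 29 < 55 = q_4, so the answer is 574/17.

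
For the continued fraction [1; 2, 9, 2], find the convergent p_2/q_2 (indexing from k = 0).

Using pₖ = aₖpₖ₋₁ + pₖ₋₂, qₖ = aₖqₖ₋₁ + qₖ₋₂ (with p₋₁=1, p₋₂=0, q₋₁=0, q₋₂=1):
  k=0: a=1, p=1, q=1
  k=1: a=2, p=3, q=2
  k=2: a=9, p=28, q=19

28/19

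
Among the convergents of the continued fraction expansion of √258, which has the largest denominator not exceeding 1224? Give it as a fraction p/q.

√258 = [16; 16, 32, …] (period length 2).
Convergents:
  p_0/q_0 = 16/1
  p_1/q_1 = 257/16
  p_2/q_2 = 8240/513
  p_3/q_3 = 132097/8224
q_2 = 513 ≤ 1224 < 8224 = q_3, so the answer is 8240/513.

8240/513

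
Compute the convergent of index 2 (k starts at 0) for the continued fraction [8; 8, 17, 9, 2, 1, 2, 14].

Using pₖ = aₖpₖ₋₁ + pₖ₋₂, qₖ = aₖqₖ₋₁ + qₖ₋₂ (with p₋₁=1, p₋₂=0, q₋₁=0, q₋₂=1):
  k=0: a=8, p=8, q=1
  k=1: a=8, p=65, q=8
  k=2: a=17, p=1113, q=137

1113/137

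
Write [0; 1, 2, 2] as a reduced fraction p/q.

5/7

Fold from the inside: start with 2/1.
  2 + 1/2 = 5/2
  1 + 2/5 = 7/5
  0 + 5/7 = 5/7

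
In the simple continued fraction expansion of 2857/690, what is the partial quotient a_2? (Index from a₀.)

2857 = 4·690 + 97   →  a_0 = 4
690 = 7·97 + 11   →  a_1 = 7
97 = 8·11 + 9   →  a_2 = 8

8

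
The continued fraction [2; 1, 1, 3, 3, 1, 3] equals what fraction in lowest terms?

Fold from the inside: start with 3/1.
  1 + 1/3 = 4/3
  3 + 3/4 = 15/4
  3 + 4/15 = 49/15
  1 + 15/49 = 64/49
  1 + 49/64 = 113/64
  2 + 64/113 = 290/113

290/113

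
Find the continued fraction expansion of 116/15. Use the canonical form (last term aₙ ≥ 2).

116 = 7×15 + 11
15 = 1×11 + 4
11 = 2×4 + 3
4 = 1×3 + 1
3 = 3×1 + 0  (stop)
So 116/15 = [7; 1, 2, 1, 3].

[7; 1, 2, 1, 3]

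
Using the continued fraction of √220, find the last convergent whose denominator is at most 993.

√220 = [14; 1, 4, 1, 28, …] (period length 4).
Convergents:
  p_0/q_0 = 14/1
  p_1/q_1 = 15/1
  p_2/q_2 = 74/5
  p_3/q_3 = 89/6
  p_4/q_4 = 2566/173
  p_5/q_5 = 2655/179
  p_6/q_6 = 13186/889
  p_7/q_7 = 15841/1068
q_6 = 889 ≤ 993 < 1068 = q_7, so the answer is 13186/889.

13186/889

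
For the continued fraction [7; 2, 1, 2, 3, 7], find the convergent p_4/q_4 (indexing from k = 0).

Using pₖ = aₖpₖ₋₁ + pₖ₋₂, qₖ = aₖqₖ₋₁ + qₖ₋₂ (with p₋₁=1, p₋₂=0, q₋₁=0, q₋₂=1):
  k=0: a=7, p=7, q=1
  k=1: a=2, p=15, q=2
  k=2: a=1, p=22, q=3
  k=3: a=2, p=59, q=8
  k=4: a=3, p=199, q=27

199/27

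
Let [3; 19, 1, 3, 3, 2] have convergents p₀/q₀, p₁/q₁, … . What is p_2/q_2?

Using pₖ = aₖpₖ₋₁ + pₖ₋₂, qₖ = aₖqₖ₋₁ + qₖ₋₂ (with p₋₁=1, p₋₂=0, q₋₁=0, q₋₂=1):
  k=0: a=3, p=3, q=1
  k=1: a=19, p=58, q=19
  k=2: a=1, p=61, q=20

61/20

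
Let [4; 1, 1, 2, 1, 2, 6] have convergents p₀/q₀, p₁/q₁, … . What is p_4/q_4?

32/7

Using pₖ = aₖpₖ₋₁ + pₖ₋₂, qₖ = aₖqₖ₋₁ + qₖ₋₂ (with p₋₁=1, p₋₂=0, q₋₁=0, q₋₂=1):
  k=0: a=4, p=4, q=1
  k=1: a=1, p=5, q=1
  k=2: a=1, p=9, q=2
  k=3: a=2, p=23, q=5
  k=4: a=1, p=32, q=7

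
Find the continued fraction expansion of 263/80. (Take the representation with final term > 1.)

[3; 3, 2, 11]

263 = 3×80 + 23
80 = 3×23 + 11
23 = 2×11 + 1
11 = 11×1 + 0  (stop)
So 263/80 = [3; 3, 2, 11].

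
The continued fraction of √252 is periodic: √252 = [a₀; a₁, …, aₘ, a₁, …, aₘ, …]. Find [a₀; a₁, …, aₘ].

a₀ = ⌊√252⌋ = 15.
With m₀=0, d₀=1 and mₖ₊₁ = dₖaₖ − mₖ, dₖ₊₁ = (n − mₖ₊₁²)/dₖ, aₖ₊₁ = ⌊(a₀+mₖ₊₁)/dₖ₊₁⌋:
  k=1: m=15, d=27, a=1
  k=2: m=12, d=4, a=6
  k=3: m=12, d=27, a=1
  k=4: m=15, d=1, a=30
d=1 and a=2a₀=30 at k=4, so the next step gives (m, d) = (15, 27) again — its k=1 value — and the period has length 4.

[15; 1, 6, 1, 30]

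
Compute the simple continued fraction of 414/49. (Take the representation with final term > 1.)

[8; 2, 4, 2, 2]

414 = 8*49 + 22
49 = 2*22 + 5
22 = 4*5 + 2
5 = 2*2 + 1
2 = 2*1 + 0  (stop)
So 414/49 = [8; 2, 4, 2, 2].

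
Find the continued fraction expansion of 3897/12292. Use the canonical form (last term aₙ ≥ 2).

[0; 3, 6, 2, 15, 3, 6]

3897 = 0*12292 + 3897
12292 = 3*3897 + 601
3897 = 6*601 + 291
601 = 2*291 + 19
291 = 15*19 + 6
19 = 3*6 + 1
6 = 6*1 + 0  (stop)
So 3897/12292 = [0; 3, 6, 2, 15, 3, 6].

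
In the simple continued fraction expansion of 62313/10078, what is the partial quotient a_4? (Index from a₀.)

7

62313 = 6·10078 + 1845   →  a_0 = 6
10078 = 5·1845 + 853   →  a_1 = 5
1845 = 2·853 + 139   →  a_2 = 2
853 = 6·139 + 19   →  a_3 = 6
139 = 7·19 + 6   →  a_4 = 7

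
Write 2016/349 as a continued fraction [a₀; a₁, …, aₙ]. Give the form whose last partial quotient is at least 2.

[5; 1, 3, 2, 9, 4]

2016 = 5·349 + 271
349 = 1·271 + 78
271 = 3·78 + 37
78 = 2·37 + 4
37 = 9·4 + 1
4 = 4·1 + 0  (stop)
So 2016/349 = [5; 1, 3, 2, 9, 4].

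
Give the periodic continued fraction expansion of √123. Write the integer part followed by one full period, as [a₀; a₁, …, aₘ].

[11; 11, 22]

a₀ = ⌊√123⌋ = 11.
With m₀=0, d₀=1 and mₖ₊₁ = dₖaₖ − mₖ, dₖ₊₁ = (n − mₖ₊₁²)/dₖ, aₖ₊₁ = ⌊(a₀+mₖ₊₁)/dₖ₊₁⌋:
  k=1: m=11, d=2, a=11
  k=2: m=11, d=1, a=22
d=1 and a=2a₀=22 at k=2, so the next step gives (m, d) = (11, 2) again — its k=1 value — and the period has length 2.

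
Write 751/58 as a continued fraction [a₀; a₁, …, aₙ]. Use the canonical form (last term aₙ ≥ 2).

751 = 12·58 + 55
58 = 1·55 + 3
55 = 18·3 + 1
3 = 3·1 + 0  (stop)
So 751/58 = [12; 1, 18, 3].

[12; 1, 18, 3]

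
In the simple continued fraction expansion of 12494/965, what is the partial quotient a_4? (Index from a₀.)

12494 = 12·965 + 914   →  a_0 = 12
965 = 1·914 + 51   →  a_1 = 1
914 = 17·51 + 47   →  a_2 = 17
51 = 1·47 + 4   →  a_3 = 1
47 = 11·4 + 3   →  a_4 = 11

11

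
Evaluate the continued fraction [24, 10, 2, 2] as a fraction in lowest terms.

Fold from the inside: start with 2/1.
  2 + 1/2 = 5/2
  10 + 2/5 = 52/5
  24 + 5/52 = 1253/52

1253/52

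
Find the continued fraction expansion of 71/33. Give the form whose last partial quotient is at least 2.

71 = 2·33 + 5
33 = 6·5 + 3
5 = 1·3 + 2
3 = 1·2 + 1
2 = 2·1 + 0  (stop)
So 71/33 = [2; 6, 1, 1, 2].

[2; 6, 1, 1, 2]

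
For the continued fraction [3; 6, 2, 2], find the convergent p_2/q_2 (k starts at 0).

Using pₖ = aₖpₖ₋₁ + pₖ₋₂, qₖ = aₖqₖ₋₁ + qₖ₋₂ (with p₋₁=1, p₋₂=0, q₋₁=0, q₋₂=1):
  k=0: a=3, p=3, q=1
  k=1: a=6, p=19, q=6
  k=2: a=2, p=41, q=13

41/13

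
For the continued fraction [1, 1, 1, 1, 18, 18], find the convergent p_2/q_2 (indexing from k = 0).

Using pₖ = aₖpₖ₋₁ + pₖ₋₂, qₖ = aₖqₖ₋₁ + qₖ₋₂ (with p₋₁=1, p₋₂=0, q₋₁=0, q₋₂=1):
  k=0: a=1, p=1, q=1
  k=1: a=1, p=2, q=1
  k=2: a=1, p=3, q=2

3/2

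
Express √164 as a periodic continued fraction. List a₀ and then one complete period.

a₀ = ⌊√164⌋ = 12.

[12; 1, 4, 6, 4, 1, 24]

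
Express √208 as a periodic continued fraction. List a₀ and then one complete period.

[14; 2, 2, 1, 2, 2, 28]

a₀ = ⌊√208⌋ = 14.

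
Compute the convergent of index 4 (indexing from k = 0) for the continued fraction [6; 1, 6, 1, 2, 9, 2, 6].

158/23

Using pₖ = aₖpₖ₋₁ + pₖ₋₂, qₖ = aₖqₖ₋₁ + qₖ₋₂ (with p₋₁=1, p₋₂=0, q₋₁=0, q₋₂=1):
  k=0: a=6, p=6, q=1
  k=1: a=1, p=7, q=1
  k=2: a=6, p=48, q=7
  k=3: a=1, p=55, q=8
  k=4: a=2, p=158, q=23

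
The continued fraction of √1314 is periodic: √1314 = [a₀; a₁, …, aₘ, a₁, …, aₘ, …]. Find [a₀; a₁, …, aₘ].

[36; 4, 72]

a₀ = ⌊√1314⌋ = 36.
With m₀=0, d₀=1 and mₖ₊₁ = dₖaₖ − mₖ, dₖ₊₁ = (n − mₖ₊₁²)/dₖ, aₖ₊₁ = ⌊(a₀+mₖ₊₁)/dₖ₊₁⌋:
  k=1: m=36, d=18, a=4
  k=2: m=36, d=1, a=72
d=1 and a=2a₀=72 at k=2, so the next step gives (m, d) = (36, 18) again — its k=1 value — and the period has length 2.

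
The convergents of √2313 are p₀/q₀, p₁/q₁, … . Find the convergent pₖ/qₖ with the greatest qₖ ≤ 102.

1539/32

√2313 = [48; 10, 1, 2, 10, 2, 1, 10, 96, …] (period length 8).
Convergents:
  p_0/q_0 = 48/1
  p_1/q_1 = 481/10
  p_2/q_2 = 529/11
  p_3/q_3 = 1539/32
  p_4/q_4 = 15919/331
q_3 = 32 ≤ 102 < 331 = q_4, so the answer is 1539/32.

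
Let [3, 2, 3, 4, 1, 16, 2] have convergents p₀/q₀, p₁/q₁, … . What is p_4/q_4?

127/37

Using pₖ = aₖpₖ₋₁ + pₖ₋₂, qₖ = aₖqₖ₋₁ + qₖ₋₂ (with p₋₁=1, p₋₂=0, q₋₁=0, q₋₂=1):
  k=0: a=3, p=3, q=1
  k=1: a=2, p=7, q=2
  k=2: a=3, p=24, q=7
  k=3: a=4, p=103, q=30
  k=4: a=1, p=127, q=37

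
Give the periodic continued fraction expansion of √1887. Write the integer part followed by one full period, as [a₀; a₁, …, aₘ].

[43; 2, 3, 1, 1, 1, 3, 2, 86]

a₀ = ⌊√1887⌋ = 43.
With m₀=0, d₀=1 and mₖ₊₁ = dₖaₖ − mₖ, dₖ₊₁ = (n − mₖ₊₁²)/dₖ, aₖ₊₁ = ⌊(a₀+mₖ₊₁)/dₖ₊₁⌋:
  k=1: m=43, d=38, a=2
  k=2: m=33, d=21, a=3
  k=3: m=30, d=47, a=1
  k=4: m=17, d=34, a=1
  k=5: m=17, d=47, a=1
  k=6: m=30, d=21, a=3
  k=7: m=33, d=38, a=2
  k=8: m=43, d=1, a=86
d=1 and a=2a₀=86 at k=8, so the next step gives (m, d) = (43, 38) again — its k=1 value — and the period has length 8.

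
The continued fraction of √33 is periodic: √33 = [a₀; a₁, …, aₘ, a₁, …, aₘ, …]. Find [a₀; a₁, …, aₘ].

[5; 1, 2, 1, 10]

a₀ = ⌊√33⌋ = 5.
With m₀=0, d₀=1 and mₖ₊₁ = dₖaₖ − mₖ, dₖ₊₁ = (n − mₖ₊₁²)/dₖ, aₖ₊₁ = ⌊(a₀+mₖ₊₁)/dₖ₊₁⌋:
  k=1: m=5, d=8, a=1
  k=2: m=3, d=3, a=2
  k=3: m=3, d=8, a=1
  k=4: m=5, d=1, a=10
d=1 and a=2a₀=10 at k=4, so the next step gives (m, d) = (5, 8) again — its k=1 value — and the period has length 4.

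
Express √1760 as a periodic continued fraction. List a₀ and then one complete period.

a₀ = ⌊√1760⌋ = 41.

[41; 1, 19, 1, 82]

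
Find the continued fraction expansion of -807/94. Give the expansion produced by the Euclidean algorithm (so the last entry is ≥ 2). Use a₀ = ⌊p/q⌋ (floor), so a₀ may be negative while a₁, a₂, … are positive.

[-9; 2, 2, 2, 3, 2]

-807 = -9×94 + 39
94 = 2×39 + 16
39 = 2×16 + 7
16 = 2×7 + 2
7 = 3×2 + 1
2 = 2×1 + 0  (stop)
So -807/94 = [-9; 2, 2, 2, 3, 2].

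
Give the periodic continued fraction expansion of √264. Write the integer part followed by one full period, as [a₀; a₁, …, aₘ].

[16; 4, 32]

a₀ = ⌊√264⌋ = 16.
With m₀=0, d₀=1 and mₖ₊₁ = dₖaₖ − mₖ, dₖ₊₁ = (n − mₖ₊₁²)/dₖ, aₖ₊₁ = ⌊(a₀+mₖ₊₁)/dₖ₊₁⌋:
  k=1: m=16, d=8, a=4
  k=2: m=16, d=1, a=32
d=1 and a=2a₀=32 at k=2, so the next step gives (m, d) = (16, 8) again — its k=1 value — and the period has length 2.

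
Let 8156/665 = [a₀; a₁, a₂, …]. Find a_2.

8156 = 12·665 + 176   →  a_0 = 12
665 = 3·176 + 137   →  a_1 = 3
176 = 1·137 + 39   →  a_2 = 1

1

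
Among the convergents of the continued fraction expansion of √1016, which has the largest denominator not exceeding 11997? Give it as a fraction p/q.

130049/4080

√1016 = [31; 1, 6, 1, 62, …] (period length 4).
Convergents:
  p_0/q_0 = 31/1
  p_1/q_1 = 32/1
  p_2/q_2 = 223/7
  p_3/q_3 = 255/8
  p_4/q_4 = 16033/503
  p_5/q_5 = 16288/511
  p_6/q_6 = 113761/3569
  p_7/q_7 = 130049/4080
  p_8/q_8 = 8176799/256529
q_7 = 4080 ≤ 11997 < 256529 = q_8, so the answer is 130049/4080.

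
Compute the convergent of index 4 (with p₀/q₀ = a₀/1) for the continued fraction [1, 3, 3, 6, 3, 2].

Using pₖ = aₖpₖ₋₁ + pₖ₋₂, qₖ = aₖqₖ₋₁ + qₖ₋₂ (with p₋₁=1, p₋₂=0, q₋₁=0, q₋₂=1):
  k=0: a=1, p=1, q=1
  k=1: a=3, p=4, q=3
  k=2: a=3, p=13, q=10
  k=3: a=6, p=82, q=63
  k=4: a=3, p=259, q=199

259/199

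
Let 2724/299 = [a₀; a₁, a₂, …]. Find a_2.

2724 = 9·299 + 33   →  a_0 = 9
299 = 9·33 + 2   →  a_1 = 9
33 = 16·2 + 1   →  a_2 = 16

16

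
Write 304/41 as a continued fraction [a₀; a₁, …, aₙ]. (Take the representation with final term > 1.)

304 = 7·41 + 17
41 = 2·17 + 7
17 = 2·7 + 3
7 = 2·3 + 1
3 = 3·1 + 0  (stop)
So 304/41 = [7; 2, 2, 2, 3].

[7; 2, 2, 2, 3]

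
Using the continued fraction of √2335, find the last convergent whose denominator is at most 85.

√2335 = [48; 3, 9, 3, 96, …] (period length 4).
Convergents:
  p_0/q_0 = 48/1
  p_1/q_1 = 145/3
  p_2/q_2 = 1353/28
  p_3/q_3 = 4204/87
q_2 = 28 ≤ 85 < 87 = q_3, so the answer is 1353/28.

1353/28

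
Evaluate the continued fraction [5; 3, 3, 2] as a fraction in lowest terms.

Using pₖ = aₖpₖ₋₁ + pₖ₋₂ and qₖ = aₖqₖ₋₁ + qₖ₋₂:
  k=0: a=5, p=5, q=1
  k=1: a=3, p=16, q=3
  k=2: a=3, p=53, q=10
  k=3: a=2, p=122, q=23

122/23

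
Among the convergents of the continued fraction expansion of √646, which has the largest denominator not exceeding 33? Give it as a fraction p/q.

√646 = [25; 2, 2, 2, 50, …] (period length 4).
Convergents:
  p_0/q_0 = 25/1
  p_1/q_1 = 51/2
  p_2/q_2 = 127/5
  p_3/q_3 = 305/12
  p_4/q_4 = 15377/605
q_3 = 12 ≤ 33 < 605 = q_4, so the answer is 305/12.

305/12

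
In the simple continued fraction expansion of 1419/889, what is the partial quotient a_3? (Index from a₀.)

1419 = 1·889 + 530   →  a_0 = 1
889 = 1·530 + 359   →  a_1 = 1
530 = 1·359 + 171   →  a_2 = 1
359 = 2·171 + 17   →  a_3 = 2

2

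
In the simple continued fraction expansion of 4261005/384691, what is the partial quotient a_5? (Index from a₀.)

14

4261005 = 11·384691 + 29404   →  a_0 = 11
384691 = 13·29404 + 2439   →  a_1 = 13
29404 = 12·2439 + 136   →  a_2 = 12
2439 = 17·136 + 127   →  a_3 = 17
136 = 1·127 + 9   →  a_4 = 1
127 = 14·9 + 1   →  a_5 = 14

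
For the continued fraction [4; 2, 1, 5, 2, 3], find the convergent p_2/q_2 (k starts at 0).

Using pₖ = aₖpₖ₋₁ + pₖ₋₂, qₖ = aₖqₖ₋₁ + qₖ₋₂ (with p₋₁=1, p₋₂=0, q₋₁=0, q₋₂=1):
  k=0: a=4, p=4, q=1
  k=1: a=2, p=9, q=2
  k=2: a=1, p=13, q=3

13/3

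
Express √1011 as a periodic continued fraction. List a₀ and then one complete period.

[31; 1, 3, 1, 9, 1, 3, 1, 62]

a₀ = ⌊√1011⌋ = 31.
With m₀=0, d₀=1 and mₖ₊₁ = dₖaₖ − mₖ, dₖ₊₁ = (n − mₖ₊₁²)/dₖ, aₖ₊₁ = ⌊(a₀+mₖ₊₁)/dₖ₊₁⌋:
  k=1: m=31, d=50, a=1
  k=2: m=19, d=13, a=3
  k=3: m=20, d=47, a=1
  k=4: m=27, d=6, a=9
  k=5: m=27, d=47, a=1
  k=6: m=20, d=13, a=3
  k=7: m=19, d=50, a=1
  k=8: m=31, d=1, a=62
d=1 and a=2a₀=62 at k=8, so the next step gives (m, d) = (31, 50) again — its k=1 value — and the period has length 8.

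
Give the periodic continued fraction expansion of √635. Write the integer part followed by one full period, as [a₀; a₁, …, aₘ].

[25; 5, 50]

a₀ = ⌊√635⌋ = 25.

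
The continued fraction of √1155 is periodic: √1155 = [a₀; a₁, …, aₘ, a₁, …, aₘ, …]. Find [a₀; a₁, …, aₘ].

a₀ = ⌊√1155⌋ = 33.
With m₀=0, d₀=1 and mₖ₊₁ = dₖaₖ − mₖ, dₖ₊₁ = (n − mₖ₊₁²)/dₖ, aₖ₊₁ = ⌊(a₀+mₖ₊₁)/dₖ₊₁⌋:
  k=1: m=33, d=66, a=1
  k=2: m=33, d=1, a=66
d=1 and a=2a₀=66 at k=2, so the next step gives (m, d) = (33, 66) again — its k=1 value — and the period has length 2.

[33; 1, 66]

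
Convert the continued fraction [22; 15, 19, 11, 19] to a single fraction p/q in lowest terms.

Fold from the inside: start with 19/1.
  11 + 1/19 = 210/19
  19 + 19/210 = 4009/210
  15 + 210/4009 = 60345/4009
  22 + 4009/60345 = 1331599/60345

1331599/60345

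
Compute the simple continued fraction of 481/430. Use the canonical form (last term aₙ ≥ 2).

[1; 8, 2, 3, 7]

481 = 1*430 + 51
430 = 8*51 + 22
51 = 2*22 + 7
22 = 3*7 + 1
7 = 7*1 + 0  (stop)
So 481/430 = [1; 8, 2, 3, 7].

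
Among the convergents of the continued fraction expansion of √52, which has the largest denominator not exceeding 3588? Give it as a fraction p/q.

9223/1279

√52 = [7; 4, 1, 2, 1, 4, 14, …] (period length 6).
Convergents:
  p_0/q_0 = 7/1
  p_1/q_1 = 29/4
  p_2/q_2 = 36/5
  p_3/q_3 = 101/14
  p_4/q_4 = 137/19
  p_5/q_5 = 649/90
  p_6/q_6 = 9223/1279
  p_7/q_7 = 37541/5206
q_6 = 1279 ≤ 3588 < 5206 = q_7, so the answer is 9223/1279.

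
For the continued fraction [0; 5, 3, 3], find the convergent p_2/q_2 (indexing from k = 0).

Using pₖ = aₖpₖ₋₁ + pₖ₋₂, qₖ = aₖqₖ₋₁ + qₖ₋₂ (with p₋₁=1, p₋₂=0, q₋₁=0, q₋₂=1):
  k=0: a=0, p=0, q=1
  k=1: a=5, p=1, q=5
  k=2: a=3, p=3, q=16

3/16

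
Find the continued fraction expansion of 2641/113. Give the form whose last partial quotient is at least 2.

2641 = 23×113 + 42
113 = 2×42 + 29
42 = 1×29 + 13
29 = 2×13 + 3
13 = 4×3 + 1
3 = 3×1 + 0  (stop)
So 2641/113 = [23; 2, 1, 2, 4, 3].

[23; 2, 1, 2, 4, 3]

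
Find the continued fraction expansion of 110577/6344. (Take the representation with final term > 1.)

[17; 2, 3, 12, 2, 11, 3]

110577 = 17·6344 + 2729
6344 = 2·2729 + 886
2729 = 3·886 + 71
886 = 12·71 + 34
71 = 2·34 + 3
34 = 11·3 + 1
3 = 3·1 + 0  (stop)
So 110577/6344 = [17; 2, 3, 12, 2, 11, 3].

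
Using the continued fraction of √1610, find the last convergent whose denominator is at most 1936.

√1610 = [40; 8, 80, …] (period length 2).
Convergents:
  p_0/q_0 = 40/1
  p_1/q_1 = 321/8
  p_2/q_2 = 25720/641
  p_3/q_3 = 206081/5136
q_2 = 641 ≤ 1936 < 5136 = q_3, so the answer is 25720/641.

25720/641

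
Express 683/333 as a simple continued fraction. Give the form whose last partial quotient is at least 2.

[2; 19, 1, 1, 2, 3]

683 = 2×333 + 17
333 = 19×17 + 10
17 = 1×10 + 7
10 = 1×7 + 3
7 = 2×3 + 1
3 = 3×1 + 0  (stop)
So 683/333 = [2; 19, 1, 1, 2, 3].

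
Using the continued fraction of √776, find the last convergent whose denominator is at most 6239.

√776 = [27; 1, 5, 1, 54, …] (period length 4).
Convergents:
  p_0/q_0 = 27/1
  p_1/q_1 = 28/1
  p_2/q_2 = 167/6
  p_3/q_3 = 195/7
  p_4/q_4 = 10697/384
  p_5/q_5 = 10892/391
  p_6/q_6 = 65157/2339
  p_7/q_7 = 76049/2730
  p_8/q_8 = 4171803/149759
q_7 = 2730 ≤ 6239 < 149759 = q_8, so the answer is 76049/2730.

76049/2730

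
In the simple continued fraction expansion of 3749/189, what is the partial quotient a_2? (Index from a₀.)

3749 = 19·189 + 158   →  a_0 = 19
189 = 1·158 + 31   →  a_1 = 1
158 = 5·31 + 3   →  a_2 = 5

5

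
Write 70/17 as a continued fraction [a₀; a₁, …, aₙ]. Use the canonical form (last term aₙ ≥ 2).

[4; 8, 2]

70 = 4×17 + 2
17 = 8×2 + 1
2 = 2×1 + 0  (stop)
So 70/17 = [4; 8, 2].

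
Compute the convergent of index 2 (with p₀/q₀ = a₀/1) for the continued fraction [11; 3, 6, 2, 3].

Using pₖ = aₖpₖ₋₁ + pₖ₋₂, qₖ = aₖqₖ₋₁ + qₖ₋₂ (with p₋₁=1, p₋₂=0, q₋₁=0, q₋₂=1):
  k=0: a=11, p=11, q=1
  k=1: a=3, p=34, q=3
  k=2: a=6, p=215, q=19

215/19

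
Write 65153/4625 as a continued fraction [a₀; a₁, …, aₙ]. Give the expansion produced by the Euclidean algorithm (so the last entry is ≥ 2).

[14; 11, 2, 10, 9, 2]

65153 = 14×4625 + 403
4625 = 11×403 + 192
403 = 2×192 + 19
192 = 10×19 + 2
19 = 9×2 + 1
2 = 2×1 + 0  (stop)
So 65153/4625 = [14; 11, 2, 10, 9, 2].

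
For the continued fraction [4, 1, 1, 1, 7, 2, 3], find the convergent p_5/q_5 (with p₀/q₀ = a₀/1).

Using pₖ = aₖpₖ₋₁ + pₖ₋₂, qₖ = aₖqₖ₋₁ + qₖ₋₂ (with p₋₁=1, p₋₂=0, q₋₁=0, q₋₂=1):
  k=0: a=4, p=4, q=1
  k=1: a=1, p=5, q=1
  k=2: a=1, p=9, q=2
  k=3: a=1, p=14, q=3
  k=4: a=7, p=107, q=23
  k=5: a=2, p=228, q=49

228/49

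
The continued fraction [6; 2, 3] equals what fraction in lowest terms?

Fold from the inside: start with 3/1.
  2 + 1/3 = 7/3
  6 + 3/7 = 45/7

45/7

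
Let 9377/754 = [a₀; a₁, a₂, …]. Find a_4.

2

9377 = 12·754 + 329   →  a_0 = 12
754 = 2·329 + 96   →  a_1 = 2
329 = 3·96 + 41   →  a_2 = 3
96 = 2·41 + 14   →  a_3 = 2
41 = 2·14 + 13   →  a_4 = 2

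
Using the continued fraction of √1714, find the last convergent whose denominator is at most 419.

√1714 = [41; 2, 2, 82, …] (period length 3).
Convergents:
  p_0/q_0 = 41/1
  p_1/q_1 = 83/2
  p_2/q_2 = 207/5
  p_3/q_3 = 17057/412
  p_4/q_4 = 34321/829
q_3 = 412 ≤ 419 < 829 = q_4, so the answer is 17057/412.

17057/412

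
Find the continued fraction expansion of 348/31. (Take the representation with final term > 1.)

348 = 11×31 + 7
31 = 4×7 + 3
7 = 2×3 + 1
3 = 3×1 + 0  (stop)
So 348/31 = [11; 4, 2, 3].

[11; 4, 2, 3]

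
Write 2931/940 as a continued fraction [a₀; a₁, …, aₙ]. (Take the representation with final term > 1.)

2931 = 3·940 + 111
940 = 8·111 + 52
111 = 2·52 + 7
52 = 7·7 + 3
7 = 2·3 + 1
3 = 3·1 + 0  (stop)
So 2931/940 = [3; 8, 2, 7, 2, 3].

[3; 8, 2, 7, 2, 3]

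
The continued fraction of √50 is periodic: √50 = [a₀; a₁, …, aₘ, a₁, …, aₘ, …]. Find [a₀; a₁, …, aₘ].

[7; 14]

a₀ = ⌊√50⌋ = 7.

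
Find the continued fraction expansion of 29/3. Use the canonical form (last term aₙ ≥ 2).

29 = 9×3 + 2
3 = 1×2 + 1
2 = 2×1 + 0  (stop)
So 29/3 = [9; 1, 2].

[9; 1, 2]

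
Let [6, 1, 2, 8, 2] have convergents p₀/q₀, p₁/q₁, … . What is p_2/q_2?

20/3

Using pₖ = aₖpₖ₋₁ + pₖ₋₂, qₖ = aₖqₖ₋₁ + qₖ₋₂ (with p₋₁=1, p₋₂=0, q₋₁=0, q₋₂=1):
  k=0: a=6, p=6, q=1
  k=1: a=1, p=7, q=1
  k=2: a=2, p=20, q=3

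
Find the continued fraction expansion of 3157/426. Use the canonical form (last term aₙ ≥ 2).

[7; 2, 2, 3, 3, 3, 2]

3157 = 7·426 + 175
426 = 2·175 + 76
175 = 2·76 + 23
76 = 3·23 + 7
23 = 3·7 + 2
7 = 3·2 + 1
2 = 2·1 + 0  (stop)
So 3157/426 = [7; 2, 2, 3, 3, 3, 2].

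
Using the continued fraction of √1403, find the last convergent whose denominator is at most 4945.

74726/1995

√1403 = [37; 2, 5, 3, 1, 3, 5, 2, 74, …] (period length 8).
Convergents:
  p_0/q_0 = 37/1
  p_1/q_1 = 75/2
  p_2/q_2 = 412/11
  p_3/q_3 = 1311/35
  p_4/q_4 = 1723/46
  p_5/q_5 = 6480/173
  p_6/q_6 = 34123/911
  p_7/q_7 = 74726/1995
  p_8/q_8 = 5563847/148541
q_7 = 1995 ≤ 4945 < 148541 = q_8, so the answer is 74726/1995.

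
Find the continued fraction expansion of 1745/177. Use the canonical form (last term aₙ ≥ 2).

[9; 1, 6, 12, 2]

1745 = 9×177 + 152
177 = 1×152 + 25
152 = 6×25 + 2
25 = 12×2 + 1
2 = 2×1 + 0  (stop)
So 1745/177 = [9; 1, 6, 12, 2].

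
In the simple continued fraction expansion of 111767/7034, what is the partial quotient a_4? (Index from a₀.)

1

111767 = 15·7034 + 6257   →  a_0 = 15
7034 = 1·6257 + 777   →  a_1 = 1
6257 = 8·777 + 41   →  a_2 = 8
777 = 18·41 + 39   →  a_3 = 18
41 = 1·39 + 2   →  a_4 = 1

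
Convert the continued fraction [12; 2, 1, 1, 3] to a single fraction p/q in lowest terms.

Fold from the inside: start with 3/1.
  1 + 1/3 = 4/3
  1 + 3/4 = 7/4
  2 + 4/7 = 18/7
  12 + 7/18 = 223/18

223/18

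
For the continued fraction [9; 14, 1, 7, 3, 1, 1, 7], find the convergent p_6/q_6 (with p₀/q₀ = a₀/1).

Using pₖ = aₖpₖ₋₁ + pₖ₋₂, qₖ = aₖqₖ₋₁ + qₖ₋₂ (with p₋₁=1, p₋₂=0, q₋₁=0, q₋₂=1):
  k=0: a=9, p=9, q=1
  k=1: a=14, p=127, q=14
  k=2: a=1, p=136, q=15
  k=3: a=7, p=1079, q=119
  k=4: a=3, p=3373, q=372
  k=5: a=1, p=4452, q=491
  k=6: a=1, p=7825, q=863

7825/863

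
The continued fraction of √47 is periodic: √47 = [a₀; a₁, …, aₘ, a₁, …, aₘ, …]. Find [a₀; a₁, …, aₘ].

[6; 1, 5, 1, 12]

a₀ = ⌊√47⌋ = 6.
With m₀=0, d₀=1 and mₖ₊₁ = dₖaₖ − mₖ, dₖ₊₁ = (n − mₖ₊₁²)/dₖ, aₖ₊₁ = ⌊(a₀+mₖ₊₁)/dₖ₊₁⌋:
  k=1: m=6, d=11, a=1
  k=2: m=5, d=2, a=5
  k=3: m=5, d=11, a=1
  k=4: m=6, d=1, a=12
d=1 and a=2a₀=12 at k=4, so the next step gives (m, d) = (6, 11) again — its k=1 value — and the period has length 4.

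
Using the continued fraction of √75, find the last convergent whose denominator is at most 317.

√75 = [8; 1, 1, 1, 16, …] (period length 4).
Convergents:
  p_0/q_0 = 8/1
  p_1/q_1 = 9/1
  p_2/q_2 = 17/2
  p_3/q_3 = 26/3
  p_4/q_4 = 433/50
  p_5/q_5 = 459/53
  p_6/q_6 = 892/103
  p_7/q_7 = 1351/156
  p_8/q_8 = 22508/2599
q_7 = 156 ≤ 317 < 2599 = q_8, so the answer is 1351/156.

1351/156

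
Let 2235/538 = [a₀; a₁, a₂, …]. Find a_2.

2235 = 4·538 + 83   →  a_0 = 4
538 = 6·83 + 40   →  a_1 = 6
83 = 2·40 + 3   →  a_2 = 2

2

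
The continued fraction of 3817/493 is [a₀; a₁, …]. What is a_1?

3817 = 7·493 + 366   →  a_0 = 7
493 = 1·366 + 127   →  a_1 = 1

1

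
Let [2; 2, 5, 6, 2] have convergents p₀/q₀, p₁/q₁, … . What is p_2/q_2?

27/11

Using pₖ = aₖpₖ₋₁ + pₖ₋₂, qₖ = aₖqₖ₋₁ + qₖ₋₂ (with p₋₁=1, p₋₂=0, q₋₁=0, q₋₂=1):
  k=0: a=2, p=2, q=1
  k=1: a=2, p=5, q=2
  k=2: a=5, p=27, q=11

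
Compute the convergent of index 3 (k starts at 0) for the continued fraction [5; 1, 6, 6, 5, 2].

252/43

Using pₖ = aₖpₖ₋₁ + pₖ₋₂, qₖ = aₖqₖ₋₁ + qₖ₋₂ (with p₋₁=1, p₋₂=0, q₋₁=0, q₋₂=1):
  k=0: a=5, p=5, q=1
  k=1: a=1, p=6, q=1
  k=2: a=6, p=41, q=7
  k=3: a=6, p=252, q=43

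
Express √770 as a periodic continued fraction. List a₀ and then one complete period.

a₀ = ⌊√770⌋ = 27.
With m₀=0, d₀=1 and mₖ₊₁ = dₖaₖ − mₖ, dₖ₊₁ = (n − mₖ₊₁²)/dₖ, aₖ₊₁ = ⌊(a₀+mₖ₊₁)/dₖ₊₁⌋:
  k=1: m=27, d=41, a=1
  k=2: m=14, d=14, a=2
  k=3: m=14, d=41, a=1
  k=4: m=27, d=1, a=54
d=1 and a=2a₀=54 at k=4, so the next step gives (m, d) = (27, 41) again — its k=1 value — and the period has length 4.

[27; 1, 2, 1, 54]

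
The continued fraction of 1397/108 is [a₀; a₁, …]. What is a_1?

1397 = 12·108 + 101   →  a_0 = 12
108 = 1·101 + 7   →  a_1 = 1

1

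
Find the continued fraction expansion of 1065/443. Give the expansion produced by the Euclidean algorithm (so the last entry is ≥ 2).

1065 = 2×443 + 179
443 = 2×179 + 85
179 = 2×85 + 9
85 = 9×9 + 4
9 = 2×4 + 1
4 = 4×1 + 0  (stop)
So 1065/443 = [2; 2, 2, 9, 2, 4].

[2; 2, 2, 9, 2, 4]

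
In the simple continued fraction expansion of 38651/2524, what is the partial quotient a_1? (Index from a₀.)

3

38651 = 15·2524 + 791   →  a_0 = 15
2524 = 3·791 + 151   →  a_1 = 3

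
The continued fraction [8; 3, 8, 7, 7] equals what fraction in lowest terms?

Using pₖ = aₖpₖ₋₁ + pₖ₋₂ and qₖ = aₖqₖ₋₁ + qₖ₋₂:
  k=0: a=8, p=8, q=1
  k=1: a=3, p=25, q=3
  k=2: a=8, p=208, q=25
  k=3: a=7, p=1481, q=178
  k=4: a=7, p=10575, q=1271

10575/1271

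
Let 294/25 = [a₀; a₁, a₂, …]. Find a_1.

294 = 11·25 + 19   →  a_0 = 11
25 = 1·19 + 6   →  a_1 = 1

1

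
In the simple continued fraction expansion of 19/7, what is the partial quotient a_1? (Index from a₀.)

1

19 = 2·7 + 5   →  a_0 = 2
7 = 1·5 + 2   →  a_1 = 1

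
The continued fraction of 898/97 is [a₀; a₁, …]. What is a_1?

898 = 9·97 + 25   →  a_0 = 9
97 = 3·25 + 22   →  a_1 = 3

3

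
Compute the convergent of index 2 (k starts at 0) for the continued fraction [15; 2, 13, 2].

418/27

Using pₖ = aₖpₖ₋₁ + pₖ₋₂, qₖ = aₖqₖ₋₁ + qₖ₋₂ (with p₋₁=1, p₋₂=0, q₋₁=0, q₋₂=1):
  k=0: a=15, p=15, q=1
  k=1: a=2, p=31, q=2
  k=2: a=13, p=418, q=27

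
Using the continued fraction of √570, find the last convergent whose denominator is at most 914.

9144/383

√570 = [23; 1, 6, 1, 46, …] (period length 4).
Convergents:
  p_0/q_0 = 23/1
  p_1/q_1 = 24/1
  p_2/q_2 = 167/7
  p_3/q_3 = 191/8
  p_4/q_4 = 8953/375
  p_5/q_5 = 9144/383
  p_6/q_6 = 63817/2673
q_5 = 383 ≤ 914 < 2673 = q_6, so the answer is 9144/383.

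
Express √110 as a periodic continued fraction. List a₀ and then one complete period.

a₀ = ⌊√110⌋ = 10.

[10; 2, 20]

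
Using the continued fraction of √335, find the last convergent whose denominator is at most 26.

√335 = [18; 3, 3, 3, 36, …] (period length 4).
Convergents:
  p_0/q_0 = 18/1
  p_1/q_1 = 55/3
  p_2/q_2 = 183/10
  p_3/q_3 = 604/33
q_2 = 10 ≤ 26 < 33 = q_3, so the answer is 183/10.

183/10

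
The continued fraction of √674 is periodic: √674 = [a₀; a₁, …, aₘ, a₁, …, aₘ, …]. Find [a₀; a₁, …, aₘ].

[25; 1, 24, 1, 50]

a₀ = ⌊√674⌋ = 25.
With m₀=0, d₀=1 and mₖ₊₁ = dₖaₖ − mₖ, dₖ₊₁ = (n − mₖ₊₁²)/dₖ, aₖ₊₁ = ⌊(a₀+mₖ₊₁)/dₖ₊₁⌋:
  k=1: m=25, d=49, a=1
  k=2: m=24, d=2, a=24
  k=3: m=24, d=49, a=1
  k=4: m=25, d=1, a=50
d=1 and a=2a₀=50 at k=4, so the next step gives (m, d) = (25, 49) again — its k=1 value — and the period has length 4.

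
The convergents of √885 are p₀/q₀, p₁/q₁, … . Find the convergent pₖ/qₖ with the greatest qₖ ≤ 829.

21211/713

√885 = [29; 1, 2, 1, 58, …] (period length 4).
Convergents:
  p_0/q_0 = 29/1
  p_1/q_1 = 30/1
  p_2/q_2 = 89/3
  p_3/q_3 = 119/4
  p_4/q_4 = 6991/235
  p_5/q_5 = 7110/239
  p_6/q_6 = 21211/713
  p_7/q_7 = 28321/952
q_6 = 713 ≤ 829 < 952 = q_7, so the answer is 21211/713.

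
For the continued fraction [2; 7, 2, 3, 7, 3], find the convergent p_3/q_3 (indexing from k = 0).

Using pₖ = aₖpₖ₋₁ + pₖ₋₂, qₖ = aₖqₖ₋₁ + qₖ₋₂ (with p₋₁=1, p₋₂=0, q₋₁=0, q₋₂=1):
  k=0: a=2, p=2, q=1
  k=1: a=7, p=15, q=7
  k=2: a=2, p=32, q=15
  k=3: a=3, p=111, q=52

111/52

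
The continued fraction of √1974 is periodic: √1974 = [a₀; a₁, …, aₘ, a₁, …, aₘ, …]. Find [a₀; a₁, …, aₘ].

a₀ = ⌊√1974⌋ = 44.
With m₀=0, d₀=1 and mₖ₊₁ = dₖaₖ − mₖ, dₖ₊₁ = (n − mₖ₊₁²)/dₖ, aₖ₊₁ = ⌊(a₀+mₖ₊₁)/dₖ₊₁⌋:
  k=1: m=44, d=38, a=2
  k=2: m=32, d=25, a=3
  k=3: m=43, d=5, a=17
  k=4: m=42, d=42, a=2
  k=5: m=42, d=5, a=17
  k=6: m=43, d=25, a=3
  k=7: m=32, d=38, a=2
  k=8: m=44, d=1, a=88
d=1 and a=2a₀=88 at k=8, so the next step gives (m, d) = (44, 38) again — its k=1 value — and the period has length 8.

[44; 2, 3, 17, 2, 17, 3, 2, 88]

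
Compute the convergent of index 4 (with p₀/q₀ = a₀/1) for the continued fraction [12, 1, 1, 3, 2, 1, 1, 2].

Using pₖ = aₖpₖ₋₁ + pₖ₋₂, qₖ = aₖqₖ₋₁ + qₖ₋₂ (with p₋₁=1, p₋₂=0, q₋₁=0, q₋₂=1):
  k=0: a=12, p=12, q=1
  k=1: a=1, p=13, q=1
  k=2: a=1, p=25, q=2
  k=3: a=3, p=88, q=7
  k=4: a=2, p=201, q=16

201/16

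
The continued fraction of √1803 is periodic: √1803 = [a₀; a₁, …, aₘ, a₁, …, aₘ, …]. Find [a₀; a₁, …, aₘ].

a₀ = ⌊√1803⌋ = 42.
With m₀=0, d₀=1 and mₖ₊₁ = dₖaₖ − mₖ, dₖ₊₁ = (n − mₖ₊₁²)/dₖ, aₖ₊₁ = ⌊(a₀+mₖ₊₁)/dₖ₊₁⌋:
  k=1: m=42, d=39, a=2
  k=2: m=36, d=13, a=6
  k=3: m=42, d=3, a=28
  k=4: m=42, d=13, a=6
  k=5: m=36, d=39, a=2
  k=6: m=42, d=1, a=84
d=1 and a=2a₀=84 at k=6, so the next step gives (m, d) = (42, 39) again — its k=1 value — and the period has length 6.

[42; 2, 6, 28, 6, 2, 84]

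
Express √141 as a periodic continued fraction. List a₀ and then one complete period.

a₀ = ⌊√141⌋ = 11.
With m₀=0, d₀=1 and mₖ₊₁ = dₖaₖ − mₖ, dₖ₊₁ = (n − mₖ₊₁²)/dₖ, aₖ₊₁ = ⌊(a₀+mₖ₊₁)/dₖ₊₁⌋:
  k=1: m=11, d=20, a=1
  k=2: m=9, d=3, a=6
  k=3: m=9, d=20, a=1
  k=4: m=11, d=1, a=22
d=1 and a=2a₀=22 at k=4, so the next step gives (m, d) = (11, 20) again — its k=1 value — and the period has length 4.

[11; 1, 6, 1, 22]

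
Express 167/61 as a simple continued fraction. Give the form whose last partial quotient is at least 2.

[2; 1, 2, 1, 4, 3]

167 = 2×61 + 45
61 = 1×45 + 16
45 = 2×16 + 13
16 = 1×13 + 3
13 = 4×3 + 1
3 = 3×1 + 0  (stop)
So 167/61 = [2; 1, 2, 1, 4, 3].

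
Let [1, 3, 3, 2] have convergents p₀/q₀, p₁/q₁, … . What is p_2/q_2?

13/10

Using pₖ = aₖpₖ₋₁ + pₖ₋₂, qₖ = aₖqₖ₋₁ + qₖ₋₂ (with p₋₁=1, p₋₂=0, q₋₁=0, q₋₂=1):
  k=0: a=1, p=1, q=1
  k=1: a=3, p=4, q=3
  k=2: a=3, p=13, q=10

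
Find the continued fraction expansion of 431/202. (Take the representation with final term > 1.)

431 = 2×202 + 27
202 = 7×27 + 13
27 = 2×13 + 1
13 = 13×1 + 0  (stop)
So 431/202 = [2; 7, 2, 13].

[2; 7, 2, 13]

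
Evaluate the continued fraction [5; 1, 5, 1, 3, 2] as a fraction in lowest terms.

Using pₖ = aₖpₖ₋₁ + pₖ₋₂ and qₖ = aₖqₖ₋₁ + qₖ₋₂:
  k=0: a=5, p=5, q=1
  k=1: a=1, p=6, q=1
  k=2: a=5, p=35, q=6
  k=3: a=1, p=41, q=7
  k=4: a=3, p=158, q=27
  k=5: a=2, p=357, q=61

357/61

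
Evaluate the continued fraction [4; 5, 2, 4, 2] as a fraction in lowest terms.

456/109

Fold from the inside: start with 2/1.
  4 + 1/2 = 9/2
  2 + 2/9 = 20/9
  5 + 9/20 = 109/20
  4 + 20/109 = 456/109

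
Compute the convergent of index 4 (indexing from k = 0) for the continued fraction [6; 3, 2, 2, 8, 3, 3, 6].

900/143

Using pₖ = aₖpₖ₋₁ + pₖ₋₂, qₖ = aₖqₖ₋₁ + qₖ₋₂ (with p₋₁=1, p₋₂=0, q₋₁=0, q₋₂=1):
  k=0: a=6, p=6, q=1
  k=1: a=3, p=19, q=3
  k=2: a=2, p=44, q=7
  k=3: a=2, p=107, q=17
  k=4: a=8, p=900, q=143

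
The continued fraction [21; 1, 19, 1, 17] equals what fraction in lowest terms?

8276/377

Fold from the inside: start with 17/1.
  1 + 1/17 = 18/17
  19 + 17/18 = 359/18
  1 + 18/359 = 377/359
  21 + 359/377 = 8276/377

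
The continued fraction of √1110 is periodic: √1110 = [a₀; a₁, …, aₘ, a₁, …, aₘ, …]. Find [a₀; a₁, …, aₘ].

a₀ = ⌊√1110⌋ = 33.
With m₀=0, d₀=1 and mₖ₊₁ = dₖaₖ − mₖ, dₖ₊₁ = (n − mₖ₊₁²)/dₖ, aₖ₊₁ = ⌊(a₀+mₖ₊₁)/dₖ₊₁⌋:
  k=1: m=33, d=21, a=3
  k=2: m=30, d=10, a=6
  k=3: m=30, d=21, a=3
  k=4: m=33, d=1, a=66
d=1 and a=2a₀=66 at k=4, so the next step gives (m, d) = (33, 21) again — its k=1 value — and the period has length 4.

[33; 3, 6, 3, 66]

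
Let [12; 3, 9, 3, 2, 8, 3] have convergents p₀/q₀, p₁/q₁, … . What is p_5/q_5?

Using pₖ = aₖpₖ₋₁ + pₖ₋₂, qₖ = aₖqₖ₋₁ + qₖ₋₂ (with p₋₁=1, p₋₂=0, q₋₁=0, q₋₂=1):
  k=0: a=12, p=12, q=1
  k=1: a=3, p=37, q=3
  k=2: a=9, p=345, q=28
  k=3: a=3, p=1072, q=87
  k=4: a=2, p=2489, q=202
  k=5: a=8, p=20984, q=1703

20984/1703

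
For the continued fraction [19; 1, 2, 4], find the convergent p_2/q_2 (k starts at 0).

Using pₖ = aₖpₖ₋₁ + pₖ₋₂, qₖ = aₖqₖ₋₁ + qₖ₋₂ (with p₋₁=1, p₋₂=0, q₋₁=0, q₋₂=1):
  k=0: a=19, p=19, q=1
  k=1: a=1, p=20, q=1
  k=2: a=2, p=59, q=3

59/3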